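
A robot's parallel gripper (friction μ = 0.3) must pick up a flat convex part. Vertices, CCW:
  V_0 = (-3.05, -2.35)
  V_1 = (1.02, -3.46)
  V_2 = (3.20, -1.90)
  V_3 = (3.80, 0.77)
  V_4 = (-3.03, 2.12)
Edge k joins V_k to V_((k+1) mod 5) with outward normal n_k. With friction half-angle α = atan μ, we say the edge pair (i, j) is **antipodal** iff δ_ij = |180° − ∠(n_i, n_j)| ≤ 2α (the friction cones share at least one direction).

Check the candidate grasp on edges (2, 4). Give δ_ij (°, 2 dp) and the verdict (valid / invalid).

α = atan 0.3 = 16.70°;  2α = 33.40°
edge 2: e_2 = (+0.60, +2.67);  n_2 = (+0.9757, -0.2193)
edge 4: e_4 = (-0.02, -4.47);  n_4 = (-1.0000, +0.0045)
∠(n_2, n_4) = 167.59°
δ = |180° − 167.59°| = 12.41°
12.41° ≤ 2α = 33.40°  →  valid

δ = 12.41°, valid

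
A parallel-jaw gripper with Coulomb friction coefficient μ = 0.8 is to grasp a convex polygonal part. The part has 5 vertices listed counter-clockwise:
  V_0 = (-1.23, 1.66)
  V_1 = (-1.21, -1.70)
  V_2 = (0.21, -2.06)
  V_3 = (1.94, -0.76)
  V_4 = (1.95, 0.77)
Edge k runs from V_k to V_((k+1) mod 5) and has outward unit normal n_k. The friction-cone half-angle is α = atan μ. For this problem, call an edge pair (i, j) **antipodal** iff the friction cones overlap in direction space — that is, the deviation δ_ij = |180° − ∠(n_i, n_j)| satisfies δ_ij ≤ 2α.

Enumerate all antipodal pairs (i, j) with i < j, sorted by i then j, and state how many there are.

α = atan 0.8 = 38.66°;  2α = 77.32°
n_0 = (-1.0000, -0.0060)
n_1 = (-0.2457, -0.9693)
n_2 = (+0.6007, -0.7994)
n_3 = (+1.0000, -0.0065)
n_4 = (+0.2695, +0.9630)
  (0,1): δ = 104.57°  ·
  (0,2): δ = 53.42°  ✓
  (0,3): δ = 0.72°  ✓
  (0,4): δ = 74.02°  ✓
  (1,2): δ = 128.85°  ·
  (1,3): δ = 76.15°  ✓
  (1,4): δ = 1.41°  ✓
  (2,3): δ = 127.30°  ·
  (2,4): δ = 52.56°  ✓
  (3,4): δ = 105.26°  ·
antipodal pairs: 6

count = 6; pairs: (0,2), (0,3), (0,4), (1,3), (1,4), (2,4)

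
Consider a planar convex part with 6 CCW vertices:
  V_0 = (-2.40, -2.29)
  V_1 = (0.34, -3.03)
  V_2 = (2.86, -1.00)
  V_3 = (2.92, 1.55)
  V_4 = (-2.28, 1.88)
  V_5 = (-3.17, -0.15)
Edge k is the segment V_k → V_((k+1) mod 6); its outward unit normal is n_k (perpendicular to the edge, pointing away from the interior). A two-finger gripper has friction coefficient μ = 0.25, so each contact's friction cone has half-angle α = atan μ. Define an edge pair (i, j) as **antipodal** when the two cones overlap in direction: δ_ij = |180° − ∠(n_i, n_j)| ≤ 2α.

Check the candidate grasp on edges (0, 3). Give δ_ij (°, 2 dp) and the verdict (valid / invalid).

α = atan 0.25 = 14.04°;  2α = 28.07°
edge 0: e_0 = (+2.74, -0.74);  n_0 = (-0.2607, -0.9654)
edge 3: e_3 = (-5.20, +0.33);  n_3 = (+0.0633, +0.9980)
∠(n_0, n_3) = 168.52°
δ = |180° − 168.52°| = 11.48°
11.48° ≤ 2α = 28.07°  →  valid

δ = 11.48°, valid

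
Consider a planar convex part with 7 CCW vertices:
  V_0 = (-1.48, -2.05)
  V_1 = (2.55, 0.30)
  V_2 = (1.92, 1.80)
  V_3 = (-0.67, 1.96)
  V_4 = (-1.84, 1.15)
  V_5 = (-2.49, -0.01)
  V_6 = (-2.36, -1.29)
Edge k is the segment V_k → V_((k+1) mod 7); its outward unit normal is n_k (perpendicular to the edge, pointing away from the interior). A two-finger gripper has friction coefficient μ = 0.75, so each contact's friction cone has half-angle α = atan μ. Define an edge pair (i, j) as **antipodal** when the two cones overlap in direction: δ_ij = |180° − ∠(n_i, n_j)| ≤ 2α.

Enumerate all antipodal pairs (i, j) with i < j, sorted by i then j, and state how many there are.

count = 8; pairs: (0,2), (0,3), (0,4), (0,5), (1,4), (1,5), (1,6), (2,6)

α = atan 0.75 = 36.87°;  2α = 73.74°
n_0 = (+0.5037, -0.8639)
n_1 = (+0.9220, +0.3872)
n_2 = (+0.0617, +0.9981)
n_3 = (-0.5692, +0.8222)
n_4 = (-0.8724, +0.4888)
n_5 = (-0.9949, -0.1010)
n_6 = (-0.6536, -0.7568)
  (0,1): δ = 97.47°  ·
  (0,2): δ = 33.78°  ✓
  (0,3): δ = 4.45°  ✓
  (0,4): δ = 30.49°  ✓
  (0,5): δ = 65.55°  ✓
  (0,6): δ = 108.94°  ·
  (1,2): δ = 116.32°  ·
  (1,3): δ = 78.09°  ·
  (1,4): δ = 52.05°  ✓
  (1,5): δ = 16.98°  ✓
  (1,6): δ = 26.40°  ✓
  (2,3): δ = 141.77°  ·
  (2,4): δ = 115.73°  ·
  (2,5): δ = 80.67°  ·
  (2,6): δ = 37.28°  ✓
  (3,4): δ = 153.96°  ·
  (3,5): δ = 118.90°  ·
  (3,6): δ = 75.51°  ·
  (4,5): δ = 144.94°  ·
  (4,6): δ = 101.55°  ·
  (5,6): δ = 136.61°  ·
antipodal pairs: 8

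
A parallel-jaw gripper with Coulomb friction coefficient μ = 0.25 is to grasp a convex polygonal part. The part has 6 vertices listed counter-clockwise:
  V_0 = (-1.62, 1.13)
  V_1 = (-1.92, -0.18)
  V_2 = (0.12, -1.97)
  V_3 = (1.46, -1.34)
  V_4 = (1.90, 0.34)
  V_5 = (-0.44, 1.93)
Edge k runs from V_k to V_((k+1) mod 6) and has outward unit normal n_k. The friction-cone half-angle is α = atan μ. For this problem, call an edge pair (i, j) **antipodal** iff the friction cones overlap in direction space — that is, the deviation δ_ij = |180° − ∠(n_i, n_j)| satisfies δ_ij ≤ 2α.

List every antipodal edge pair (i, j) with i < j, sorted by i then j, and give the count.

count = 3; pairs: (0,3), (1,4), (2,5)

α = atan 0.25 = 14.04°;  2α = 28.07°
n_0 = (-0.9748, +0.2232)
n_1 = (-0.6595, -0.7517)
n_2 = (+0.4255, -0.9050)
n_3 = (+0.9674, -0.2534)
n_4 = (+0.5620, +0.8271)
n_5 = (-0.5612, +0.8277)
  (0,1): δ = 118.37°  ·
  (0,2): δ = 51.92°  ·
  (0,3): δ = 1.78°  ✓
  (0,4): δ = 68.70°  ·
  (0,5): δ = 137.03°  ·
  (1,2): δ = 113.55°  ·
  (1,3): δ = 63.41°  ·
  (1,4): δ = 7.07°  ✓
  (1,5): δ = 75.40°  ·
  (2,3): δ = 129.86°  ·
  (2,4): δ = 59.38°  ·
  (2,5): δ = 8.96°  ✓
  (3,4): δ = 109.52°  ·
  (3,5): δ = 41.19°  ·
  (4,5): δ = 111.67°  ·
antipodal pairs: 3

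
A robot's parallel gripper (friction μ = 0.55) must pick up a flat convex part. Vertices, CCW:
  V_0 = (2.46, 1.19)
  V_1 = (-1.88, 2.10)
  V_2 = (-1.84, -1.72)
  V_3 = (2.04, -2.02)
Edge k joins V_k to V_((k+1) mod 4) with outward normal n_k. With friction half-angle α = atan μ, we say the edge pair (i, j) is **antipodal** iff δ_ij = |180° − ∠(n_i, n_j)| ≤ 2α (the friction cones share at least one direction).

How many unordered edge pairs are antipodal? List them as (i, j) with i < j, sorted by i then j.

α = atan 0.55 = 28.81°;  2α = 57.62°
n_0 = (+0.2052, +0.9787)
n_1 = (-0.9999, -0.0105)
n_2 = (-0.0771, -0.9970)
n_3 = (+0.9915, -0.1297)
  (0,1): δ = 77.56°  ·
  (0,2): δ = 7.42°  ✓
  (0,3): δ = 94.39°  ·
  (1,2): δ = 95.02°  ·
  (1,3): δ = 8.05°  ✓
  (2,3): δ = 93.03°  ·
antipodal pairs: 2

count = 2; pairs: (0,2), (1,3)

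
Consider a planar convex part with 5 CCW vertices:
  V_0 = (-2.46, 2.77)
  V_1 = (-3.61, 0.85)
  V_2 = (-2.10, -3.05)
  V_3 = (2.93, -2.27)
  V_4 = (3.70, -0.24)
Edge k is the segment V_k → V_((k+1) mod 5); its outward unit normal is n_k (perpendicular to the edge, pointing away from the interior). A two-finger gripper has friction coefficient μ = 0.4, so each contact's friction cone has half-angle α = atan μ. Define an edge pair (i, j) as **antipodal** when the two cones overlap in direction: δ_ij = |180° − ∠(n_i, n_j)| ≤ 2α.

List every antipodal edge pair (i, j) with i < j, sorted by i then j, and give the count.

count = 4; pairs: (0,3), (1,3), (1,4), (2,4)

α = atan 0.4 = 21.80°;  2α = 43.60°
n_0 = (-0.8579, +0.5138)
n_1 = (-0.9325, -0.3611)
n_2 = (+0.1532, -0.9882)
n_3 = (+0.9350, -0.3547)
n_4 = (+0.4390, +0.8985)
  (0,1): δ = 127.91°  ·
  (0,2): δ = 50.27°  ·
  (0,3): δ = 10.15°  ✓
  (0,4): δ = 94.88°  ·
  (1,2): δ = 102.35°  ·
  (1,3): δ = 41.94°  ✓
  (1,4): δ = 42.79°  ✓
  (2,3): δ = 119.59°  ·
  (2,4): δ = 34.86°  ✓
  (3,4): δ = 95.27°  ·
antipodal pairs: 4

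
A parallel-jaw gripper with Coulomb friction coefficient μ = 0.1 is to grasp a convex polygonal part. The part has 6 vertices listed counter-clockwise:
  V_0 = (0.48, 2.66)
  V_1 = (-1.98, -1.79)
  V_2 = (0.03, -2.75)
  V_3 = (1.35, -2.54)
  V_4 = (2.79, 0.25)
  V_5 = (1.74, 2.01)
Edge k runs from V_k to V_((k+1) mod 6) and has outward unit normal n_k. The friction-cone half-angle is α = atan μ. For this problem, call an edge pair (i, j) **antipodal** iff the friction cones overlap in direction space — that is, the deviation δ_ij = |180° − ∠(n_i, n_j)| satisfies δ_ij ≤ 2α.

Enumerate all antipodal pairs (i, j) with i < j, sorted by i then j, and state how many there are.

count = 2; pairs: (0,3), (1,5)

α = atan 0.1 = 5.71°;  2α = 11.42°
n_0 = (-0.8752, +0.4838)
n_1 = (-0.4310, -0.9024)
n_2 = (+0.1571, -0.9876)
n_3 = (+0.8886, -0.4586)
n_4 = (+0.8588, +0.5123)
n_5 = (+0.4585, +0.8887)
  (0,1): δ = 86.60°  ·
  (0,2): δ = 52.03°  ·
  (0,3): δ = 1.63°  ✓
  (0,4): δ = 59.75°  ·
  (0,5): δ = 91.65°  ·
  (1,2): δ = 145.43°  ·
  (1,3): δ = 91.77°  ·
  (1,4): δ = 33.65°  ·
  (1,5): δ = 1.76°  ✓
  (2,3): δ = 126.34°  ·
  (2,4): δ = 68.22°  ·
  (2,5): δ = 36.33°  ·
  (3,4): δ = 121.88°  ·
  (3,5): δ = 89.99°  ·
  (4,5): δ = 148.11°  ·
antipodal pairs: 2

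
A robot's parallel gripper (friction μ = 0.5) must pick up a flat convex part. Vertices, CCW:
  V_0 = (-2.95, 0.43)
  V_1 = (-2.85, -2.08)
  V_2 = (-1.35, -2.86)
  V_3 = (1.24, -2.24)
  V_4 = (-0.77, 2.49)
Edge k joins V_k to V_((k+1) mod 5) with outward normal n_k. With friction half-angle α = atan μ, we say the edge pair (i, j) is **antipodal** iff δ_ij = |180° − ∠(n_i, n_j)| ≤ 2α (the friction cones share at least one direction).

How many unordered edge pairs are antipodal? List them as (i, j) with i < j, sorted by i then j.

count = 3; pairs: (0,3), (1,3), (2,4)

α = atan 0.5 = 26.57°;  2α = 53.13°
n_0 = (-0.9992, -0.0398)
n_1 = (-0.4614, -0.8872)
n_2 = (+0.2328, -0.9725)
n_3 = (+0.9203, +0.3911)
n_4 = (-0.6868, +0.7268)
  (0,1): δ = 119.76°  ·
  (0,2): δ = 78.82°  ·
  (0,3): δ = 20.74°  ✓
  (0,4): δ = 131.10°  ·
  (1,2): δ = 139.06°  ·
  (1,3): δ = 39.50°  ✓
  (1,4): δ = 70.85°  ·
  (2,3): δ = 80.44°  ·
  (2,4): δ = 29.92°  ✓
  (3,4): δ = 69.64°  ·
antipodal pairs: 3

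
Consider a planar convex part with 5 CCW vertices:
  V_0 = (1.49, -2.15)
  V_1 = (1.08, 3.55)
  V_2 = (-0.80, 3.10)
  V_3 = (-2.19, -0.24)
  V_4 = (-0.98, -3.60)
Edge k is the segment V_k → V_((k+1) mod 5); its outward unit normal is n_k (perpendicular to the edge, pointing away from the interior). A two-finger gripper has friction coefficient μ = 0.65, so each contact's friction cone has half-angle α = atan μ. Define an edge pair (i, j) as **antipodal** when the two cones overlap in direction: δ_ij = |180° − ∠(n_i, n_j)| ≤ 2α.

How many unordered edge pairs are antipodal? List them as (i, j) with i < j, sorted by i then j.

α = atan 0.65 = 33.02°;  2α = 66.05°
n_0 = (+0.9974, +0.0717)
n_1 = (-0.2328, +0.9725)
n_2 = (-0.9232, +0.3842)
n_3 = (-0.9409, -0.3388)
n_4 = (+0.5063, -0.8624)
  (0,1): δ = 80.65°  ·
  (0,2): δ = 26.71°  ✓
  (0,3): δ = 15.69°  ✓
  (0,4): δ = 116.30°  ·
  (1,2): δ = 126.06°  ·
  (1,3): δ = 83.66°  ·
  (1,4): δ = 16.95°  ✓
  (2,3): δ = 137.60°  ·
  (2,4): δ = 36.99°  ✓
  (3,4): δ = 79.39°  ·
antipodal pairs: 4

count = 4; pairs: (0,2), (0,3), (1,4), (2,4)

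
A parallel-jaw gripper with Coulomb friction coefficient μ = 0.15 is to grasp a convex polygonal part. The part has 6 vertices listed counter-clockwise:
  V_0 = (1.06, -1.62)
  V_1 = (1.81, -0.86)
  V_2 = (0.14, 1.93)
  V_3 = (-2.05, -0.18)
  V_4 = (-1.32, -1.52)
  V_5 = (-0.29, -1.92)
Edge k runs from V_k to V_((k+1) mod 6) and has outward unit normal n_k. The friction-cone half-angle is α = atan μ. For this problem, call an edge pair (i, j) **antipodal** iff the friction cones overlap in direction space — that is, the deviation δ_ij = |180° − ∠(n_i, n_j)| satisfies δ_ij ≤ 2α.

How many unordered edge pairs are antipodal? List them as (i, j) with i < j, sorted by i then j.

α = atan 0.15 = 8.53°;  2α = 17.06°
n_0 = (+0.7118, -0.7024)
n_1 = (+0.8580, +0.5136)
n_2 = (-0.6938, +0.7201)
n_3 = (-0.8781, -0.4784)
n_4 = (-0.3620, -0.9322)
n_5 = (+0.2169, -0.9762)
  (0,1): δ = 104.48°  ·
  (0,2): δ = 1.45°  ✓
  (0,3): δ = 73.20°  ·
  (0,4): δ = 113.40°  ·
  (0,5): δ = 147.15°  ·
  (1,2): δ = 76.97°  ·
  (1,3): δ = 2.32°  ✓
  (1,4): δ = 37.87°  ·
  (1,5): δ = 71.63°  ·
  (2,3): δ = 105.35°  ·
  (2,4): δ = 65.16°  ·
  (2,5): δ = 31.41°  ·
  (3,4): δ = 139.80°  ·
  (3,5): δ = 106.05°  ·
  (4,5): δ = 146.25°  ·
antipodal pairs: 2

count = 2; pairs: (0,2), (1,3)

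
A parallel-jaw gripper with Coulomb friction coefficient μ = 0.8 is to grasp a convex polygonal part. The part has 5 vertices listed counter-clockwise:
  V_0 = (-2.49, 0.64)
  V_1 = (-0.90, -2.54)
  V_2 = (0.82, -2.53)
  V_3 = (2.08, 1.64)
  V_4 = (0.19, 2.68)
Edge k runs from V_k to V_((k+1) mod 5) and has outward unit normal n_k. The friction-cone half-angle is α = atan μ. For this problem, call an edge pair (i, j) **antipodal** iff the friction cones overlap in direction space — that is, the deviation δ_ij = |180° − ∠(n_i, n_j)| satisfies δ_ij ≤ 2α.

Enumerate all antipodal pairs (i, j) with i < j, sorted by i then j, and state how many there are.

α = atan 0.8 = 38.66°;  2α = 77.32°
n_0 = (-0.8944, -0.4472)
n_1 = (+0.0058, -1.0000)
n_2 = (+0.9573, -0.2892)
n_3 = (+0.4821, +0.8761)
n_4 = (-0.6057, +0.7957)
  (0,1): δ = 116.23°  ·
  (0,2): δ = 43.38°  ✓
  (0,3): δ = 34.61°  ✓
  (0,4): δ = 100.71°  ·
  (1,2): δ = 107.15°  ·
  (1,3): δ = 29.16°  ✓
  (1,4): δ = 36.95°  ✓
  (2,3): δ = 102.01°  ·
  (2,4): δ = 35.91°  ✓
  (3,4): δ = 113.90°  ·
antipodal pairs: 5

count = 5; pairs: (0,2), (0,3), (1,3), (1,4), (2,4)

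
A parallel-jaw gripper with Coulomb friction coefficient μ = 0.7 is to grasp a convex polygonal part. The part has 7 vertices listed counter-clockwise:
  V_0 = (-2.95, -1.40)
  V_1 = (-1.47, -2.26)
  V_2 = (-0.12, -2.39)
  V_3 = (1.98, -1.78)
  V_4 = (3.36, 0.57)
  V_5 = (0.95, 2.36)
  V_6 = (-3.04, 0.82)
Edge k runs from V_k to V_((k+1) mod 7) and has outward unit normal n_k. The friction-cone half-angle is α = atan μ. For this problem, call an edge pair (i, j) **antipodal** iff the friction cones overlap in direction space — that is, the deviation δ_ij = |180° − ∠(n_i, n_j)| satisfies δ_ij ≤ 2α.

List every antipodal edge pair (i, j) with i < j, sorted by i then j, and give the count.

count = 9; pairs: (0,4), (0,5), (1,4), (1,5), (2,4), (2,5), (3,5), (3,6), (4,6)

α = atan 0.7 = 34.99°;  2α = 69.98°
n_0 = (-0.5024, -0.8646)
n_1 = (-0.0959, -0.9954)
n_2 = (+0.2789, -0.9603)
n_3 = (+0.8623, -0.5064)
n_4 = (+0.5963, +0.8028)
n_5 = (-0.3601, +0.9329)
n_6 = (-0.9992, -0.0405)
  (0,1): δ = 155.34°  ·
  (0,2): δ = 133.64°  ·
  (0,3): δ = 90.26°  ·
  (0,4): δ = 6.44°  ✓
  (0,5): δ = 51.26°  ✓
  (0,6): δ = 122.48°  ·
  (1,2): δ = 158.30°  ·
  (1,3): δ = 114.92°  ·
  (1,4): δ = 31.10°  ✓
  (1,5): δ = 26.61°  ✓
  (1,6): δ = 97.82°  ·
  (2,3): δ = 136.62°  ·
  (2,4): δ = 52.80°  ✓
  (2,5): δ = 4.91°  ✓
  (2,6): δ = 76.12°  ·
  (3,4): δ = 96.18°  ·
  (3,5): δ = 38.47°  ✓
  (3,6): δ = 32.74°  ✓
  (4,5): δ = 122.29°  ·
  (4,6): δ = 51.08°  ✓
  (5,6): δ = 108.78°  ·
antipodal pairs: 9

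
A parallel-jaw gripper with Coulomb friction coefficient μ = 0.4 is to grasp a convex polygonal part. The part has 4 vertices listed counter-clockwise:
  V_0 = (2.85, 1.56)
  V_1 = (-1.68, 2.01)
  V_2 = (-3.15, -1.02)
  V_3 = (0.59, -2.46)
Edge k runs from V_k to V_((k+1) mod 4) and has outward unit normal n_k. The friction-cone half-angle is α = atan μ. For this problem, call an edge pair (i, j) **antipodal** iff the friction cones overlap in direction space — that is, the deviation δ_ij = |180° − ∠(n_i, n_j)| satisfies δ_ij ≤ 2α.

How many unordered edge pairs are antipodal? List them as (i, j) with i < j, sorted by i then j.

α = atan 0.4 = 21.80°;  2α = 43.60°
n_0 = (+0.0989, +0.9951)
n_1 = (-0.8997, +0.4365)
n_2 = (-0.3593, -0.9332)
n_3 = (+0.8717, -0.4901)
  (0,1): δ = 110.21°  ·
  (0,2): δ = 15.39°  ✓
  (0,3): δ = 66.33°  ·
  (1,2): δ = 85.18°  ·
  (1,3): δ = 3.46°  ✓
  (2,3): δ = 98.29°  ·
antipodal pairs: 2

count = 2; pairs: (0,2), (1,3)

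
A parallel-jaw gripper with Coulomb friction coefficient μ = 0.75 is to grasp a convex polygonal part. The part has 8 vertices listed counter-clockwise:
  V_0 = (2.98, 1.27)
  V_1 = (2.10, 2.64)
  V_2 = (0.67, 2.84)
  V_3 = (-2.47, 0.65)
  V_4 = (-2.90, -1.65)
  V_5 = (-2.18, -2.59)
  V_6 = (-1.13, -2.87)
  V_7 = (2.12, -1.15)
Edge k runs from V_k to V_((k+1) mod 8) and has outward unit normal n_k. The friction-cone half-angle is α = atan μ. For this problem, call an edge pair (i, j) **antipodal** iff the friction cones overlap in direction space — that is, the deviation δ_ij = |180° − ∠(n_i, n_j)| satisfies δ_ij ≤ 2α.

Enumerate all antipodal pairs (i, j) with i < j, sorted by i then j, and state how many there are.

count = 12; pairs: (0,3), (0,4), (0,5), (1,4), (1,5), (1,6), (2,5), (2,6), (2,7), (3,6), (3,7), (4,7)

α = atan 0.75 = 36.87°;  2α = 73.74°
n_0 = (+0.8414, +0.5404)
n_1 = (+0.1385, +0.9904)
n_2 = (-0.5721, +0.8202)
n_3 = (-0.9830, +0.1838)
n_4 = (-0.7939, -0.6081)
n_5 = (-0.2577, -0.9662)
n_6 = (+0.4678, -0.8839)
n_7 = (+0.9423, -0.3349)
  (0,1): δ = 130.68°  ·
  (0,2): δ = 87.82°  ·
  (0,3): δ = 43.30°  ✓
  (0,4): δ = 4.74°  ✓
  (0,5): δ = 42.35°  ✓
  (0,6): δ = 85.18°  ·
  (0,7): δ = 127.72°  ·
  (1,2): δ = 137.14°  ·
  (1,3): δ = 92.63°  ·
  (1,4): δ = 44.59°  ✓
  (1,5): δ = 6.97°  ✓
  (1,6): δ = 35.85°  ✓
  (1,7): δ = 78.40°  ·
  (2,3): δ = 135.48°  ·
  (2,4): δ = 87.44°  ·
  (2,5): δ = 49.83°  ✓
  (2,6): δ = 7.00°  ✓
  (2,7): δ = 35.54°  ✓
  (3,4): δ = 131.96°  ·
  (3,5): δ = 94.34°  ·
  (3,6): δ = 51.52°  ✓
  (3,7): δ = 8.97°  ✓
  (4,5): δ = 142.38°  ·
  (4,6): δ = 99.56°  ·
  (4,7): δ = 57.01°  ✓
  (5,6): δ = 137.18°  ·
  (5,7): δ = 94.63°  ·
  (6,7): δ = 137.45°  ·
antipodal pairs: 12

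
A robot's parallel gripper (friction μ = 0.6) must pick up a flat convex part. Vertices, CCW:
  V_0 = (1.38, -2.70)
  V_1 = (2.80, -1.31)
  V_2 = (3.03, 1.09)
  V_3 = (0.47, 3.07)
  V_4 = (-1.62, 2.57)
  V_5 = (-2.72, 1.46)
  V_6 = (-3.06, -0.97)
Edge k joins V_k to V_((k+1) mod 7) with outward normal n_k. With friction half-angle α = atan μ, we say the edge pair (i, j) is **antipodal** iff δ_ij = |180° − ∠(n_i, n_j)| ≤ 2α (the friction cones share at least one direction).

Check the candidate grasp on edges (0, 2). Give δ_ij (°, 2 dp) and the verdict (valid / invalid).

α = atan 0.6 = 30.96°;  2α = 61.93°
edge 0: e_0 = (+1.42, +1.39);  n_0 = (+0.6995, -0.7146)
edge 2: e_2 = (-2.56, +1.98);  n_2 = (+0.6118, +0.7910)
∠(n_0, n_2) = 97.89°
δ = |180° − 97.89°| = 82.11°
82.11° > 2α = 61.93°  →  invalid

δ = 82.11°, invalid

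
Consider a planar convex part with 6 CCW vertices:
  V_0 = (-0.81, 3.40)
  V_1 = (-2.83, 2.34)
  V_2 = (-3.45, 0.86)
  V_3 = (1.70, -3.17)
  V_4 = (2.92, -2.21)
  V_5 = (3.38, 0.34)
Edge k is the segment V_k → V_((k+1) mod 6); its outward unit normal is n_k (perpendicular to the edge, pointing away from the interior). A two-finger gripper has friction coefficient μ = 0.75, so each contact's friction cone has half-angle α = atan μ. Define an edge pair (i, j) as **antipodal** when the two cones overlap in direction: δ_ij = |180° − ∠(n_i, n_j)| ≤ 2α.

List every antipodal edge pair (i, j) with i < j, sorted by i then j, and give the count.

α = atan 0.75 = 36.87°;  2α = 73.74°
n_0 = (-0.4647, +0.8855)
n_1 = (-0.9223, +0.3864)
n_2 = (-0.6163, -0.7875)
n_3 = (+0.6184, -0.7859)
n_4 = (+0.9841, -0.1775)
n_5 = (+0.5898, +0.8076)
  (0,1): δ = 140.42°  ·
  (0,2): δ = 65.73°  ✓
  (0,3): δ = 10.51°  ✓
  (0,4): δ = 52.09°  ✓
  (0,5): δ = 116.17°  ·
  (1,2): δ = 105.31°  ·
  (1,3): δ = 29.07°  ✓
  (1,4): δ = 12.50°  ✓
  (1,5): δ = 76.59°  ·
  (2,3): δ = 103.76°  ·
  (2,4): δ = 62.18°  ✓
  (2,5): δ = 1.90°  ✓
  (3,4): δ = 138.42°  ·
  (3,5): δ = 74.34°  ·
  (4,5): δ = 115.92°  ·
antipodal pairs: 7

count = 7; pairs: (0,2), (0,3), (0,4), (1,3), (1,4), (2,4), (2,5)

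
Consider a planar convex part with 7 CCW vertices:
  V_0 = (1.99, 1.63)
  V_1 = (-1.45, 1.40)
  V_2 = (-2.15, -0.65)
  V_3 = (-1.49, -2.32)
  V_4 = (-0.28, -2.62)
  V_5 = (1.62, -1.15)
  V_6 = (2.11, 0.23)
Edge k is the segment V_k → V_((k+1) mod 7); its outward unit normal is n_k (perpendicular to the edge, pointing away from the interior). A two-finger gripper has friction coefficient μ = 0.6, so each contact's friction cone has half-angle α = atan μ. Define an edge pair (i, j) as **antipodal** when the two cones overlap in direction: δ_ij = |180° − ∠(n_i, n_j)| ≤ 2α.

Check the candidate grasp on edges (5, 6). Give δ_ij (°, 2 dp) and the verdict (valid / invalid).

δ = 155.55°, invalid

α = atan 0.6 = 30.96°;  2α = 61.93°
edge 5: e_5 = (+0.49, +1.38);  n_5 = (+0.9424, -0.3346)
edge 6: e_6 = (-0.12, +1.40);  n_6 = (+0.9963, +0.0854)
∠(n_5, n_6) = 24.45°
δ = |180° − 24.45°| = 155.55°
155.55° > 2α = 61.93°  →  invalid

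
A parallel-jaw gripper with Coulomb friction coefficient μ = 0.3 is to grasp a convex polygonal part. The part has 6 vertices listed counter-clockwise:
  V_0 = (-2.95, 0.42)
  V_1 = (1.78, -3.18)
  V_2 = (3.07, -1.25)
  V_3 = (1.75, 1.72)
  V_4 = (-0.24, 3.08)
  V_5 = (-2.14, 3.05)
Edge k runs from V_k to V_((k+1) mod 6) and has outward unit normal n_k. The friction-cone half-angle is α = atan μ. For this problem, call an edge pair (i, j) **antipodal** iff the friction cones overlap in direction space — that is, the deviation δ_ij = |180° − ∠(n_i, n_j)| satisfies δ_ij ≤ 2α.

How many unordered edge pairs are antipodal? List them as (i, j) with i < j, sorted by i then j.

count = 3; pairs: (0,2), (0,3), (1,5)

α = atan 0.3 = 16.70°;  2α = 33.40°
n_0 = (-0.6056, -0.7957)
n_1 = (+0.8314, -0.5557)
n_2 = (+0.9138, +0.4061)
n_3 = (+0.5642, +0.8256)
n_4 = (-0.0158, +0.9999)
n_5 = (-0.9557, +0.2943)
  (0,1): δ = 86.48°  ·
  (0,2): δ = 28.76°  ✓
  (0,3): δ = 2.93°  ✓
  (0,4): δ = 38.18°  ·
  (0,5): δ = 110.16°  ·
  (1,2): δ = 122.28°  ·
  (1,3): δ = 90.59°  ·
  (1,4): δ = 55.34°  ·
  (1,5): δ = 16.64°  ✓
  (2,3): δ = 148.31°  ·
  (2,4): δ = 113.06°  ·
  (2,5): δ = 41.08°  ·
  (3,4): δ = 144.75°  ·
  (3,5): δ = 72.77°  ·
  (4,5): δ = 108.02°  ·
antipodal pairs: 3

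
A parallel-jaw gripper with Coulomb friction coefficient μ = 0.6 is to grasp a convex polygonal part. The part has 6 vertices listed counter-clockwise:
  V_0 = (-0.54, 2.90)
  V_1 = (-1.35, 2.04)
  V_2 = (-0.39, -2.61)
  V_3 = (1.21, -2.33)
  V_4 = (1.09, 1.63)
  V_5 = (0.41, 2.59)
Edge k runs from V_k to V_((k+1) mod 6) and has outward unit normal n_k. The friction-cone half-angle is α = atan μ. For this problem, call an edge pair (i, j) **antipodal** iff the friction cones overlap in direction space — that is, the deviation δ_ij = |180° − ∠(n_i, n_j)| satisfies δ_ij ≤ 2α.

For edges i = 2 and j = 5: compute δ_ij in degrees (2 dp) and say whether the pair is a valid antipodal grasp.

δ = 28.00°, valid

α = atan 0.6 = 30.96°;  2α = 61.93°
edge 2: e_2 = (+1.60, +0.28);  n_2 = (+0.1724, -0.9850)
edge 5: e_5 = (-0.95, +0.31);  n_5 = (+0.3102, +0.9507)
∠(n_2, n_5) = 152.00°
δ = |180° − 152.00°| = 28.00°
28.00° ≤ 2α = 61.93°  →  valid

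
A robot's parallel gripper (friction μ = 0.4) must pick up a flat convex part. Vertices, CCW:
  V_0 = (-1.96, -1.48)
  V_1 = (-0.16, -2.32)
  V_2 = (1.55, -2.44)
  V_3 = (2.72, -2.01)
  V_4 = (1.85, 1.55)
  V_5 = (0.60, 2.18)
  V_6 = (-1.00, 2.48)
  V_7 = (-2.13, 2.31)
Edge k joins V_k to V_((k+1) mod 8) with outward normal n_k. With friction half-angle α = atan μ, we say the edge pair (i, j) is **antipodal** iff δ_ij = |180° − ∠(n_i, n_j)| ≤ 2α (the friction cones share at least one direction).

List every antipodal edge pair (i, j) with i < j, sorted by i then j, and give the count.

count = 9; pairs: (0,4), (0,5), (0,6), (1,4), (1,5), (1,6), (2,5), (2,6), (3,7)

α = atan 0.4 = 21.80°;  2α = 43.60°
n_0 = (-0.4229, -0.9062)
n_1 = (-0.0700, -0.9975)
n_2 = (+0.3450, -0.9386)
n_3 = (+0.9714, +0.2374)
n_4 = (+0.4501, +0.8930)
n_5 = (+0.1843, +0.9829)
n_6 = (-0.1488, +0.9889)
n_7 = (-0.9990, -0.0448)
  (0,1): δ = 159.00°  ·
  (0,2): δ = 134.80°  ·
  (0,3): δ = 51.25°  ·
  (0,4): δ = 1.73°  ✓
  (0,5): δ = 14.40°  ✓
  (0,6): δ = 33.57°  ✓
  (0,7): δ = 117.59°  ·
  (1,2): δ = 155.81°  ·
  (1,3): δ = 72.25°  ·
  (1,4): δ = 22.73°  ✓
  (1,5): δ = 6.61°  ✓
  (1,6): δ = 12.57°  ✓
  (1,7): δ = 96.58°  ·
  (2,3): δ = 96.45°  ·
  (2,4): δ = 46.93°  ·
  (2,5): δ = 30.80°  ✓
  (2,6): δ = 11.62°  ✓
  (2,7): δ = 72.39°  ·
  (3,4): δ = 130.48°  ·
  (3,5): δ = 114.35°  ·
  (3,6): δ = 95.18°  ·
  (3,7): δ = 11.16°  ✓
  (4,5): δ = 163.87°  ·
  (4,6): δ = 144.70°  ·
  (4,7): δ = 60.68°  ·
  (5,6): δ = 160.82°  ·
  (5,7): δ = 76.81°  ·
  (6,7): δ = 95.99°  ·
antipodal pairs: 9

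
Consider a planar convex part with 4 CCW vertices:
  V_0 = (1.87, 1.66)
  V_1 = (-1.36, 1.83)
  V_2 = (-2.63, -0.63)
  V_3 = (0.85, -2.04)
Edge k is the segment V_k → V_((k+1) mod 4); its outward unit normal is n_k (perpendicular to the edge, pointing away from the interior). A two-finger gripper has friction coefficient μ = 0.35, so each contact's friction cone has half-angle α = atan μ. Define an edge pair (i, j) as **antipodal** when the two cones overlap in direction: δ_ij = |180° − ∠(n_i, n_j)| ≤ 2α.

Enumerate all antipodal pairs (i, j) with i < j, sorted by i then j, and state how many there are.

α = atan 0.35 = 19.29°;  2α = 38.58°
n_0 = (+0.0526, +0.9986)
n_1 = (-0.8886, +0.4587)
n_2 = (-0.3755, -0.9268)
n_3 = (+0.9640, -0.2658)
  (0,1): δ = 114.29°  ·
  (0,2): δ = 19.04°  ✓
  (0,3): δ = 77.60°  ·
  (1,2): δ = 84.75°  ·
  (1,3): δ = 11.89°  ✓
  (2,3): δ = 83.36°  ·
antipodal pairs: 2

count = 2; pairs: (0,2), (1,3)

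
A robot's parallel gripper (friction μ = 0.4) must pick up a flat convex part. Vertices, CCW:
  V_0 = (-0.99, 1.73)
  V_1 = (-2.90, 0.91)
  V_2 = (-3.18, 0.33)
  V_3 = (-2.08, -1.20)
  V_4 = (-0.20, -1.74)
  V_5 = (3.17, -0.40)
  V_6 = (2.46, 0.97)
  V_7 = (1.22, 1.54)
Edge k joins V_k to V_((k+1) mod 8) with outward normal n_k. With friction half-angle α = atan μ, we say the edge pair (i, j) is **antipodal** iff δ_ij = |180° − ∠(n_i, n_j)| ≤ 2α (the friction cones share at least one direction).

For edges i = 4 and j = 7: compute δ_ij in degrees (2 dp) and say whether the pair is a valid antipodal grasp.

α = atan 0.4 = 21.80°;  2α = 43.60°
edge 4: e_4 = (+3.37, +1.34);  n_4 = (+0.3695, -0.9292)
edge 7: e_7 = (-2.21, +0.19);  n_7 = (+0.0857, +0.9963)
∠(n_4, n_7) = 153.40°
δ = |180° − 153.40°| = 26.60°
26.60° ≤ 2α = 43.60°  →  valid

δ = 26.60°, valid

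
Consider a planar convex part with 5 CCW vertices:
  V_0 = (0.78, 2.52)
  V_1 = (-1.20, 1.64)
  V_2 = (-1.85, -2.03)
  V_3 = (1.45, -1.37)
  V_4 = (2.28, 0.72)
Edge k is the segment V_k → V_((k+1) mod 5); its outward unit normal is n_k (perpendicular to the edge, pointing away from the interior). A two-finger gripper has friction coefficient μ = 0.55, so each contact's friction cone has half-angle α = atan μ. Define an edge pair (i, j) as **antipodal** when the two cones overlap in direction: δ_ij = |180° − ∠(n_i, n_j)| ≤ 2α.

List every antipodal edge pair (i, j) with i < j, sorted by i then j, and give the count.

count = 4; pairs: (0,2), (0,3), (1,3), (1,4)

α = atan 0.55 = 28.81°;  2α = 57.62°
n_0 = (-0.4061, +0.9138)
n_1 = (-0.9847, +0.1744)
n_2 = (+0.1961, -0.9806)
n_3 = (+0.9294, -0.3691)
n_4 = (+0.7682, +0.6402)
  (0,1): δ = 124.01°  ·
  (0,2): δ = 12.65°  ✓
  (0,3): δ = 44.38°  ✓
  (0,4): δ = 105.84°  ·
  (1,2): δ = 68.65°  ·
  (1,3): δ = 11.62°  ✓
  (1,4): δ = 49.85°  ✓
  (2,3): δ = 122.97°  ·
  (2,4): δ = 61.50°  ·
  (3,4): δ = 118.53°  ·
antipodal pairs: 4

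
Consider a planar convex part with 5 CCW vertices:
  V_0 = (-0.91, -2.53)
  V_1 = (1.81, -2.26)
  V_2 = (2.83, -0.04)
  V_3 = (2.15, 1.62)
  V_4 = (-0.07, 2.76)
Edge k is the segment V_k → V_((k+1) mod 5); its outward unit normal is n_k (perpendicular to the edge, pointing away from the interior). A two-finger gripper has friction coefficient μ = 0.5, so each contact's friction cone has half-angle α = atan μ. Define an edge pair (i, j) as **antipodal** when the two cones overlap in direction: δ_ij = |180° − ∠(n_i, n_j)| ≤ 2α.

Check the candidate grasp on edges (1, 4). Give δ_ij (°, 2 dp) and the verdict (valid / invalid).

δ = 15.65°, valid

α = atan 0.5 = 26.57°;  2α = 53.13°
edge 1: e_1 = (+1.02, +2.22);  n_1 = (+0.9087, -0.4175)
edge 4: e_4 = (-0.84, -5.29);  n_4 = (-0.9876, +0.1568)
∠(n_1, n_4) = 164.35°
δ = |180° − 164.35°| = 15.65°
15.65° ≤ 2α = 53.13°  →  valid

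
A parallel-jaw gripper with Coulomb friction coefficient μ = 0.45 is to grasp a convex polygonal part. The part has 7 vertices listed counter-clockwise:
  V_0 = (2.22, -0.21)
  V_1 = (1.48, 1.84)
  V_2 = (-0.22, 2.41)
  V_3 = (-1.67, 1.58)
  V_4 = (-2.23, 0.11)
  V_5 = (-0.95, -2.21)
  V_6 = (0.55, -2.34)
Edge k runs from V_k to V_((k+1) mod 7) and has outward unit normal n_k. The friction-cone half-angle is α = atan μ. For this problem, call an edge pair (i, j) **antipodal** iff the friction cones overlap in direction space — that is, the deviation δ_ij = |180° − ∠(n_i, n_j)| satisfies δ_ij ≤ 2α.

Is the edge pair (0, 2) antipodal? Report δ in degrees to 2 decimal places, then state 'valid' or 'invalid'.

δ = 80.06°, invalid

α = atan 0.45 = 24.23°;  2α = 48.46°
edge 0: e_0 = (-0.74, +2.05);  n_0 = (+0.9406, +0.3395)
edge 2: e_2 = (-1.45, -0.83);  n_2 = (-0.4968, +0.8679)
∠(n_0, n_2) = 99.94°
δ = |180° − 99.94°| = 80.06°
80.06° > 2α = 48.46°  →  invalid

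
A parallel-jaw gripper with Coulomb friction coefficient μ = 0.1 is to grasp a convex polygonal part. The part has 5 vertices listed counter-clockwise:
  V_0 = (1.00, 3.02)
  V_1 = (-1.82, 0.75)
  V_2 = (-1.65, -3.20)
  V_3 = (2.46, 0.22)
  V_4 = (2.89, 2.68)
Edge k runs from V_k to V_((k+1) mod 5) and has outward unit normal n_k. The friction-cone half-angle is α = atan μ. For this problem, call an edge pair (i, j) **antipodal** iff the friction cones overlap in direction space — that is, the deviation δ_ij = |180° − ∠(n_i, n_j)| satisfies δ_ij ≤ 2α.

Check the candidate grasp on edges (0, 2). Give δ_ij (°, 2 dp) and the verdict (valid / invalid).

δ = 0.93°, valid

α = atan 0.1 = 5.71°;  2α = 11.42°
edge 0: e_0 = (-2.82, -2.27);  n_0 = (-0.6271, +0.7790)
edge 2: e_2 = (+4.11, +3.42);  n_2 = (+0.6396, -0.7687)
∠(n_0, n_2) = 179.07°
δ = |180° − 179.07°| = 0.93°
0.93° ≤ 2α = 11.42°  →  valid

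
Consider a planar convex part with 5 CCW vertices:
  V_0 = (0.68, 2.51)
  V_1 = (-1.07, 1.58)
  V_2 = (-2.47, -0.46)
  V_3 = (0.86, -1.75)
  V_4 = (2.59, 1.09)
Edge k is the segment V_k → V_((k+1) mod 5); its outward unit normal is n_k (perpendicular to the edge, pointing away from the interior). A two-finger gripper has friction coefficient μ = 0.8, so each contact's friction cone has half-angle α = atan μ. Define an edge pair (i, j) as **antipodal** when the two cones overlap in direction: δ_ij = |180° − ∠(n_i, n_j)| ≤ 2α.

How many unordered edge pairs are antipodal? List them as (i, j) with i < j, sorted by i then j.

α = atan 0.8 = 38.66°;  2α = 77.32°
n_0 = (-0.4693, +0.8831)
n_1 = (-0.8245, +0.5658)
n_2 = (-0.3612, -0.9325)
n_3 = (+0.8540, -0.5202)
n_4 = (+0.5966, +0.8025)
  (0,1): δ = 152.45°  ·
  (0,2): δ = 49.16°  ✓
  (0,3): δ = 30.66°  ✓
  (0,4): δ = 115.38°  ·
  (1,2): δ = 76.71°  ✓
  (1,3): δ = 3.11°  ✓
  (1,4): δ = 87.83°  ·
  (2,3): δ = 100.17°  ·
  (2,4): δ = 15.45°  ✓
  (3,4): δ = 95.28°  ·
antipodal pairs: 5

count = 5; pairs: (0,2), (0,3), (1,2), (1,3), (2,4)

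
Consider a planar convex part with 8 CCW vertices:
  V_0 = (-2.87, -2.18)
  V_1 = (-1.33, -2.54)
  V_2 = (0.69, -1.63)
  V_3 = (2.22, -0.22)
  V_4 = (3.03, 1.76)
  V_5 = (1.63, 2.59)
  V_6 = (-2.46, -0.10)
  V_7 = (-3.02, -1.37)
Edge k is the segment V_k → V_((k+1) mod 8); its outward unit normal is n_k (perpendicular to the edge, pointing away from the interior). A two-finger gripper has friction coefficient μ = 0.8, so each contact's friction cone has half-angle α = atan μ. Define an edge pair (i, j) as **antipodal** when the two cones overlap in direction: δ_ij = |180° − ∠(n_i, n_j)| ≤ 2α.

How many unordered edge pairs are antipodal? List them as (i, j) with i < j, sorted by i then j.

count = 14; pairs: (0,4), (0,5), (1,4), (1,5), (1,6), (1,7), (2,4), (2,5), (2,6), (2,7), (3,5), (3,6), (3,7), (4,7)

α = atan 0.8 = 38.66°;  2α = 77.32°
n_0 = (-0.2276, -0.9737)
n_1 = (+0.4107, -0.9118)
n_2 = (+0.6777, -0.7354)
n_3 = (+0.9255, -0.3786)
n_4 = (+0.5100, +0.8602)
n_5 = (-0.5495, +0.8355)
n_6 = (-0.9150, +0.4035)
n_7 = (-0.9833, -0.1821)
  (0,1): δ = 142.59°  ·
  (0,2): δ = 124.18°  ·
  (0,3): δ = 99.09°  ·
  (0,4): δ = 17.50°  ✓
  (0,5): δ = 46.49°  ✓
  (0,6): δ = 79.36°  ·
  (0,7): δ = 113.65°  ·
  (1,2): δ = 161.59°  ·
  (1,3): δ = 136.50°  ·
  (1,4): δ = 54.91°  ✓
  (1,5): δ = 9.08°  ✓
  (1,6): δ = 41.95°  ✓
  (1,7): δ = 76.24°  ✓
  (2,3): δ = 154.91°  ·
  (2,4): δ = 73.32°  ✓
  (2,5): δ = 9.33°  ✓
  (2,6): δ = 23.54°  ✓
  (2,7): δ = 57.83°  ✓
  (3,4): δ = 98.41°  ·
  (3,5): δ = 34.42°  ✓
  (3,6): δ = 1.55°  ✓
  (3,7): δ = 32.74°  ✓
  (4,5): δ = 116.01°  ·
  (4,6): δ = 83.13°  ·
  (4,7): δ = 48.85°  ✓
  (5,6): δ = 147.13°  ·
  (5,7): δ = 112.84°  ·
  (6,7): δ = 145.71°  ·
antipodal pairs: 14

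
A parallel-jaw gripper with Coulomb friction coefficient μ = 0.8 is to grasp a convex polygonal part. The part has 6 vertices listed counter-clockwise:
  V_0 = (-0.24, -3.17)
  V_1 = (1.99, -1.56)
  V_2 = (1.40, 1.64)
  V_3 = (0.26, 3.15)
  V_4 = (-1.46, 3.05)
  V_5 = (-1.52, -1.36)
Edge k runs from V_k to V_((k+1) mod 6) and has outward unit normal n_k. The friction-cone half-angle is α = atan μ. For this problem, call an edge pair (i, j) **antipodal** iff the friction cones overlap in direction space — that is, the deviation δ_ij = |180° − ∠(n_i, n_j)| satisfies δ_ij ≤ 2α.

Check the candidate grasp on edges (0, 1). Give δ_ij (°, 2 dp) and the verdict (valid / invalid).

α = atan 0.8 = 38.66°;  2α = 77.32°
edge 0: e_0 = (+2.23, +1.61);  n_0 = (+0.5854, -0.8108)
edge 1: e_1 = (-0.59, +3.20);  n_1 = (+0.9834, +0.1813)
∠(n_0, n_1) = 64.62°
δ = |180° − 64.62°| = 115.38°
115.38° > 2α = 77.32°  →  invalid

δ = 115.38°, invalid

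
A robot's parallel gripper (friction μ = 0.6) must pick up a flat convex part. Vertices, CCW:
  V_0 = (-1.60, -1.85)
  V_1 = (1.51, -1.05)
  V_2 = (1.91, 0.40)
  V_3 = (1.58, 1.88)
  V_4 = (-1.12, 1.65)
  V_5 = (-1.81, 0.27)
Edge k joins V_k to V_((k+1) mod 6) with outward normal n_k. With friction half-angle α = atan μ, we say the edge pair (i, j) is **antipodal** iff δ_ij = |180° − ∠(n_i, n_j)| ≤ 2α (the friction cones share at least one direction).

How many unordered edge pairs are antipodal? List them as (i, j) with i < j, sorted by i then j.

count = 6; pairs: (0,3), (0,4), (1,4), (1,5), (2,4), (2,5)

α = atan 0.6 = 30.96°;  2α = 61.93°
n_0 = (+0.2491, -0.9685)
n_1 = (+0.9640, -0.2659)
n_2 = (+0.9760, +0.2176)
n_3 = (-0.0849, +0.9964)
n_4 = (-0.8944, +0.4472)
n_5 = (-0.9951, -0.0986)
  (0,1): δ = 119.85°  ·
  (0,2): δ = 91.86°  ·
  (0,3): δ = 9.56°  ✓
  (0,4): δ = 49.01°  ✓
  (0,5): δ = 81.23°  ·
  (1,2): δ = 152.01°  ·
  (1,3): δ = 69.71°  ·
  (1,4): δ = 11.14°  ✓
  (1,5): δ = 21.08°  ✓
  (2,3): δ = 97.70°  ·
  (2,4): δ = 39.13°  ✓
  (2,5): δ = 6.91°  ✓
  (3,4): δ = 121.43°  ·
  (3,5): δ = 89.21°  ·
  (4,5): δ = 147.78°  ·
antipodal pairs: 6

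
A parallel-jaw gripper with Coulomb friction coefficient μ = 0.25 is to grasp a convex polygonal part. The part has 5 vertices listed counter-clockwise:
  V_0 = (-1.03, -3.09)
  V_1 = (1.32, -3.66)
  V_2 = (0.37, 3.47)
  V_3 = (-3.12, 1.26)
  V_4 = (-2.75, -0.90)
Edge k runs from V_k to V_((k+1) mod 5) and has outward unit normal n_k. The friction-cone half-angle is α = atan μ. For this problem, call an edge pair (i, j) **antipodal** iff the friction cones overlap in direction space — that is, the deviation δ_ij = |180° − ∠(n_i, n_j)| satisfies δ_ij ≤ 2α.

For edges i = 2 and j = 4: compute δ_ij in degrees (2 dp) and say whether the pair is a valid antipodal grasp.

α = atan 0.25 = 14.04°;  2α = 28.07°
edge 2: e_2 = (-3.49, -2.21);  n_2 = (-0.5350, +0.8449)
edge 4: e_4 = (+1.72, -2.19);  n_4 = (-0.7864, -0.6177)
∠(n_2, n_4) = 95.80°
δ = |180° − 95.80°| = 84.20°
84.20° > 2α = 28.07°  →  invalid

δ = 84.20°, invalid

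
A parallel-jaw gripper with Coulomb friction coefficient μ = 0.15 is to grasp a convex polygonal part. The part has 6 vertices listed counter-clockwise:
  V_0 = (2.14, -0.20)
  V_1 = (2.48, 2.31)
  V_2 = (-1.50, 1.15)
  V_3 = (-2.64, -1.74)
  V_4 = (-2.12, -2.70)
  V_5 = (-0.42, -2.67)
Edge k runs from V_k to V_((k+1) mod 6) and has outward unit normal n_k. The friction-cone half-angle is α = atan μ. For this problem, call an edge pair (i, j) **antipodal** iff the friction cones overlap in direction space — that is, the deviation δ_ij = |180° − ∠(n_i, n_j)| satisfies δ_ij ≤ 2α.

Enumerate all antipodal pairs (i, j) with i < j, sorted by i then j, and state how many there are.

count = 2; pairs: (0,2), (1,4)

α = atan 0.15 = 8.53°;  2α = 17.06°
n_0 = (+0.9909, -0.1342)
n_1 = (-0.2798, +0.9601)
n_2 = (-0.9302, +0.3669)
n_3 = (-0.8793, -0.4763)
n_4 = (+0.0176, -0.9998)
n_5 = (+0.6943, -0.7196)
  (0,1): δ = 66.04°  ·
  (0,2): δ = 13.81°  ✓
  (0,3): δ = 36.16°  ·
  (0,4): δ = 98.73°  ·
  (0,5): δ = 141.69°  ·
  (1,2): δ = 127.78°  ·
  (1,3): δ = 77.81°  ·
  (1,4): δ = 15.24°  ✓
  (1,5): δ = 27.73°  ·
  (2,3): δ = 130.03°  ·
  (2,4): δ = 67.46°  ·
  (2,5): δ = 24.50°  ·
  (3,4): δ = 117.43°  ·
  (3,5): δ = 74.47°  ·
  (4,5): δ = 137.04°  ·
antipodal pairs: 2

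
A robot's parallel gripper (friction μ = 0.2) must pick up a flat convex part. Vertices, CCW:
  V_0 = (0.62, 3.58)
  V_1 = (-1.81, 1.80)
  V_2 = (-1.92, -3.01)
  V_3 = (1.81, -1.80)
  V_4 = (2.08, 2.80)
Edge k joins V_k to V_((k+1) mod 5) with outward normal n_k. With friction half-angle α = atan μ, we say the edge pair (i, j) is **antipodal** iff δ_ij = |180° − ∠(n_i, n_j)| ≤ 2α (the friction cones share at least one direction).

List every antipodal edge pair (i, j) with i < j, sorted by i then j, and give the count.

count = 2; pairs: (0,2), (1,3)

α = atan 0.2 = 11.31°;  2α = 22.62°
n_0 = (-0.5909, +0.8067)
n_1 = (-0.9997, +0.0229)
n_2 = (+0.3086, -0.9512)
n_3 = (+0.9983, -0.0586)
n_4 = (+0.4712, +0.8820)
  (0,1): δ = 127.53°  ·
  (0,2): δ = 18.25°  ✓
  (0,3): δ = 50.42°  ·
  (0,4): δ = 115.66°  ·
  (1,2): δ = 70.72°  ·
  (1,3): δ = 2.05°  ✓
  (1,4): δ = 63.20°  ·
  (2,3): δ = 111.33°  ·
  (2,4): δ = 46.09°  ·
  (3,4): δ = 114.75°  ·
antipodal pairs: 2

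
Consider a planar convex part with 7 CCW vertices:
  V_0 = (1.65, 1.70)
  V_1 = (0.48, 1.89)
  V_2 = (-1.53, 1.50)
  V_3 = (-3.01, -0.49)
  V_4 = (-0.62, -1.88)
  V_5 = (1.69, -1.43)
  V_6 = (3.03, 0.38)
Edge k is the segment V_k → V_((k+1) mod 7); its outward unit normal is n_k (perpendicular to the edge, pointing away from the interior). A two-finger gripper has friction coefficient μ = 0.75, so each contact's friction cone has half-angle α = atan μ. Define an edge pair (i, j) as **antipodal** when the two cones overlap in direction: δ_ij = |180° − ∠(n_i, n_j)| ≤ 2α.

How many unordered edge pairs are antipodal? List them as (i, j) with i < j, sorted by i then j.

α = atan 0.75 = 36.87°;  2α = 73.74°
n_0 = (+0.1603, +0.9871)
n_1 = (-0.1905, +0.9817)
n_2 = (-0.8024, +0.5968)
n_3 = (-0.5027, -0.8644)
n_4 = (+0.1912, -0.9815)
n_5 = (+0.8037, -0.5950)
n_6 = (+0.6912, +0.7226)
  (0,1): δ = 159.80°  ·
  (0,2): δ = 117.41°  ·
  (0,3): δ = 20.96°  ✓
  (0,4): δ = 20.25°  ✓
  (0,5): δ = 62.71°  ✓
  (0,6): δ = 145.50°  ·
  (1,2): δ = 137.62°  ·
  (1,3): δ = 41.16°  ✓
  (1,4): δ = 0.04°  ✓
  (1,5): δ = 42.51°  ✓
  (1,6): δ = 125.29°  ·
  (2,3): δ = 83.54°  ·
  (2,4): δ = 42.34°  ✓
  (2,5): δ = 0.13°  ✓
  (2,6): δ = 82.91°  ·
  (3,4): δ = 138.79°  ·
  (3,5): δ = 96.33°  ·
  (3,6): δ = 13.55°  ✓
  (4,5): δ = 137.54°  ·
  (4,6): δ = 54.75°  ✓
  (5,6): δ = 97.21°  ·
antipodal pairs: 10

count = 10; pairs: (0,3), (0,4), (0,5), (1,3), (1,4), (1,5), (2,4), (2,5), (3,6), (4,6)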